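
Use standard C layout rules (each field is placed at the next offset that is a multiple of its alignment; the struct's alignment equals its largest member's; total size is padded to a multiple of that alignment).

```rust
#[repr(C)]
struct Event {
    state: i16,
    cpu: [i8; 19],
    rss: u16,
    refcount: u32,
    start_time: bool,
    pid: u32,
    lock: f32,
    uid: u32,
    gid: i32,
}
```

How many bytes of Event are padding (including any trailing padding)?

4

state at 0 (size 2, align 2) → ends 2
cpu at 2 (size 19, align 1) → ends 21
pad 1 to align 2 for rss
rss at 22 (size 2, align 2) → ends 24
refcount at 24 (size 4, align 4) → ends 28
start_time at 28 (size 1, align 1) → ends 29
pad 3 to align 4 for pid
pid at 32 (size 4, align 4) → ends 36
lock at 36 (size 4, align 4) → ends 40
uid at 40 (size 4, align 4) → ends 44
gid at 44 (size 4, align 4) → ends 48
total 48 bytes, alignment 4
data bytes 44, size 48 → padding 4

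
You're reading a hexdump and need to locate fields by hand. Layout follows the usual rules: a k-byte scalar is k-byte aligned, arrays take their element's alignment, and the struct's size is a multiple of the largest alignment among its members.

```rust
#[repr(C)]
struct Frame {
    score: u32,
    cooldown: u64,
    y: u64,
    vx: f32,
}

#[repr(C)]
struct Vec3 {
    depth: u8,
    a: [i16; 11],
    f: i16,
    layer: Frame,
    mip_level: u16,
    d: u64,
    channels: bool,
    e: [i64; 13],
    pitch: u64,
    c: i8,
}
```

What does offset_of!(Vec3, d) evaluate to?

72

Frame: score at 0 (size 4, align 4) → ends 4; pad 4 to align 8 for cooldown; cooldown at 8 (size 8, align 8) → ends 16; y at 16 (size 8, align 8) → ends 24; vx at 24 (size 4, align 4) → ends 28; tail pad 4 to reach multiple of 8; total 32 bytes, alignment 8
depth at 0 (size 1, align 1) → ends 1
pad 1 to align 2 for a
a at 2 (size 22, align 2) → ends 24
f at 24 (size 2, align 2) → ends 26
pad 6 to align 8 for layer
layer at 32 (size 32, align 8) → ends 64
mip_level at 64 (size 2, align 2) → ends 66
pad 6 to align 8 for d
d at 72 (size 8, align 8) → ends 80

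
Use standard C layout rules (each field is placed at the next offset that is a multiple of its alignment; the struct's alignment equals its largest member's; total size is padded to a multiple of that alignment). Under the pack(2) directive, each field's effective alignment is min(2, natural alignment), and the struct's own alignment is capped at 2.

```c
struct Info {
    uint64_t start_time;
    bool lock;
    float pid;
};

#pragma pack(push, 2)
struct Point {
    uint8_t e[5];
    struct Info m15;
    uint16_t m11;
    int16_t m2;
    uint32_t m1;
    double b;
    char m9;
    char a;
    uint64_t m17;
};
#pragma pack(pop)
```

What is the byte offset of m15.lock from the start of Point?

14

Info: @0: start_time [8B, align 8] → 8; @8: lock [1B, align 1] → 9; +3 pad (align 4); @12: pid [4B, align 4] → 16; size 16, align 8
@0: e [5B, align 1] → 5
+1 pad (align 2)
@6: m15 [16B, align 2] → 22
within Info: lock at 8
6 + 8 = 14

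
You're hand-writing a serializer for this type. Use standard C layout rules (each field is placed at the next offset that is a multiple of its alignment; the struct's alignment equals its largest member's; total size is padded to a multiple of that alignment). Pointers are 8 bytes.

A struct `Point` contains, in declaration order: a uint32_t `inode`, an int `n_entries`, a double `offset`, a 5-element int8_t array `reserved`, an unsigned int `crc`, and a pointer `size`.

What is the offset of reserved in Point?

16

inode at 0 (size 4, align 4) → ends 4
n_entries at 4 (size 4, align 4) → ends 8
offset at 8 (size 8, align 8) → ends 16
reserved at 16 (size 5, align 1) → ends 21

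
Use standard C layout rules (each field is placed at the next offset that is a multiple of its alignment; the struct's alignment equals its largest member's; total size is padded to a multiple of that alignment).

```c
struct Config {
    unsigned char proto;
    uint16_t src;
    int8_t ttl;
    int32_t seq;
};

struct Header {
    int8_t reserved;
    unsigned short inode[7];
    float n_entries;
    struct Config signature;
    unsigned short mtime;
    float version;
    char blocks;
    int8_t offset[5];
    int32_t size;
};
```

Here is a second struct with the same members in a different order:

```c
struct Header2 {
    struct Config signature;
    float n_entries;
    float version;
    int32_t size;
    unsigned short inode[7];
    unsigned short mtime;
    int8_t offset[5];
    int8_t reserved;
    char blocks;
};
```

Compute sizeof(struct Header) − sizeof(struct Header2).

4

Config: 0..1  proto  (1B, 1-aligned); 1..2  -- padding (1B); 2..4  src  (2B, 2-aligned); 4..5  ttl  (1B, 1-aligned); 5..8  -- padding (3B); 8..12  seq  (4B, 4-aligned); sizeof = 12, alignof = 4
0..1  reserved  (1B, 1-aligned)
1..2  -- padding (1B)
2..16  inode  (14B, 2-aligned)
16..20  n_entries  (4B, 4-aligned)
20..32  signature  (12B, 4-aligned)
32..34  mtime  (2B, 2-aligned)
34..36  -- padding (2B)
36..40  version  (4B, 4-aligned)
40..41  blocks  (1B, 1-aligned)
41..46  offset  (5B, 1-aligned)
46..48  -- padding (2B)
48..52  size  (4B, 4-aligned)
sizeof = 52, alignof = 4
— Header2 —
0..12  signature  (12B, 4-aligned)
12..16  n_entries  (4B, 4-aligned)
16..20  version  (4B, 4-aligned)
20..24  size  (4B, 4-aligned)
24..38  inode  (14B, 2-aligned)
38..40  mtime  (2B, 2-aligned)
40..45  offset  (5B, 1-aligned)
45..46  reserved  (1B, 1-aligned)
46..47  blocks  (1B, 1-aligned)
47..48  -- tail padding (1B)
sizeof = 48, alignof = 4
52 − 48 = 4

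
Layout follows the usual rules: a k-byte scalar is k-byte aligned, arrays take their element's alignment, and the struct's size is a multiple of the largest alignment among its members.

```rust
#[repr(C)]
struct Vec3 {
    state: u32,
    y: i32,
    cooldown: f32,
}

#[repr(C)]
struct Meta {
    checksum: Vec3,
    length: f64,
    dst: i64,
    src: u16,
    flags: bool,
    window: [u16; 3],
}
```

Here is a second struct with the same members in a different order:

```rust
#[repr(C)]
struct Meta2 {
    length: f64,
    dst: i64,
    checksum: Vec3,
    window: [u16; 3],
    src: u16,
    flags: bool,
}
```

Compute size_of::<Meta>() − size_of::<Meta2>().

Vec3: 0..4  state  (4B, 4-aligned); 4..8  y  (4B, 4-aligned); 8..12  cooldown  (4B, 4-aligned); sizeof = 12, alignof = 4
0..12  checksum  (12B, 4-aligned)
12..16  -- padding (4B)
16..24  length  (8B, 8-aligned)
24..32  dst  (8B, 8-aligned)
32..34  src  (2B, 2-aligned)
34..35  flags  (1B, 1-aligned)
35..36  -- padding (1B)
36..42  window  (6B, 2-aligned)
42..48  -- tail padding (6B)
sizeof = 48, alignof = 8
— Meta2 —
0..8  length  (8B, 8-aligned)
8..16  dst  (8B, 8-aligned)
16..28  checksum  (12B, 4-aligned)
28..34  window  (6B, 2-aligned)
34..36  src  (2B, 2-aligned)
36..37  flags  (1B, 1-aligned)
37..40  -- tail padding (3B)
sizeof = 40, alignof = 8
48 − 40 = 8

8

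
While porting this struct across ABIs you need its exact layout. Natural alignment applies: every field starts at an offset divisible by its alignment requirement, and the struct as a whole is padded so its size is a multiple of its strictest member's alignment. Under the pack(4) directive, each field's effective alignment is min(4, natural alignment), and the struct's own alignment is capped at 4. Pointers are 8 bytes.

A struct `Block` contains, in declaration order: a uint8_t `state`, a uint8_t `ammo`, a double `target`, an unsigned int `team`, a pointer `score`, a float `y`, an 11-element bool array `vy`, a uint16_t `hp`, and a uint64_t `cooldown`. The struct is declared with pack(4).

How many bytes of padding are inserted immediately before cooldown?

2

@0: state [1B, align 1] → 1
@1: ammo [1B, align 1] → 2
+2 pad (align 4)
@4: target [8B, align 4] → 12
@12: team [4B, align 4] → 16
@16: score [8B, align 4] → 24
@24: y [4B, align 4] → 28
@28: vy [11B, align 1] → 39
+1 pad (align 2)
@40: hp [2B, align 2] → 42
+2 pad (align 4)
@44: cooldown [8B, align 4] → 52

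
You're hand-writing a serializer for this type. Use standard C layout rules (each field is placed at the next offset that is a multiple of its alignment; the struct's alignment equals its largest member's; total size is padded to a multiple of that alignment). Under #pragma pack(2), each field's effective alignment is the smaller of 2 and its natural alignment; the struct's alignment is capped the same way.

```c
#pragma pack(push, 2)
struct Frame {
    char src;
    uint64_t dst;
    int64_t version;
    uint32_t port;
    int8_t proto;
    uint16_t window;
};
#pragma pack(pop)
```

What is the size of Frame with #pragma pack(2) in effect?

0..1  src  (1B, 1-aligned)
1..2  -- padding (1B)
2..10  dst  (8B, 2-aligned)
10..18  version  (8B, 2-aligned)
18..22  port  (4B, 2-aligned)
22..23  proto  (1B, 1-aligned)
23..24  -- padding (1B)
24..26  window  (2B, 2-aligned)
sizeof = 26, alignof = 2

26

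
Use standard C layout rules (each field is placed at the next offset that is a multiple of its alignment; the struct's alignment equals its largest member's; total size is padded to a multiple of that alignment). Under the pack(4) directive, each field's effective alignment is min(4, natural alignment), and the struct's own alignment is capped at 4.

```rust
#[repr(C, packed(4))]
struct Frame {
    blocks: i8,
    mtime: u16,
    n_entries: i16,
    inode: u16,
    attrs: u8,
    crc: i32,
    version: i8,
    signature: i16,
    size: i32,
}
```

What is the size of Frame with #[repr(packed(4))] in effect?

24

0..1  blocks  (1B, 1-aligned)
1..2  -- padding (1B)
2..4  mtime  (2B, 2-aligned)
4..6  n_entries  (2B, 2-aligned)
6..8  inode  (2B, 2-aligned)
8..9  attrs  (1B, 1-aligned)
9..12  -- padding (3B)
12..16  crc  (4B, 4-aligned)
16..17  version  (1B, 1-aligned)
17..18  -- padding (1B)
18..20  signature  (2B, 2-aligned)
20..24  size  (4B, 4-aligned)
sizeof = 24, alignof = 4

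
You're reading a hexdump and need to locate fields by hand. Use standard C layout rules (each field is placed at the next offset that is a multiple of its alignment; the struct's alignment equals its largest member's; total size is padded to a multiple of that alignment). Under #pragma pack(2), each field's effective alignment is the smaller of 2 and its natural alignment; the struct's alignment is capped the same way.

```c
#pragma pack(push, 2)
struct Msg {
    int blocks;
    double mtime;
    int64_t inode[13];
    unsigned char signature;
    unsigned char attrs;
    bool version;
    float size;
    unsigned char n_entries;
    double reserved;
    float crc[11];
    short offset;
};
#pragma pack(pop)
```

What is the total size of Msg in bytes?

180 bytes

blocks at 0 (size 4, align 2) → ends 4
mtime at 4 (size 8, align 2) → ends 12
inode at 12 (size 104, align 2) → ends 116
signature at 116 (size 1, align 1) → ends 117
attrs at 117 (size 1, align 1) → ends 118
version at 118 (size 1, align 1) → ends 119
pad 1 to align 2 for size
size at 120 (size 4, align 2) → ends 124
n_entries at 124 (size 1, align 1) → ends 125
pad 1 to align 2 for reserved
reserved at 126 (size 8, align 2) → ends 134
crc at 134 (size 44, align 2) → ends 178
offset at 178 (size 2, align 2) → ends 180
total 180 bytes, alignment 2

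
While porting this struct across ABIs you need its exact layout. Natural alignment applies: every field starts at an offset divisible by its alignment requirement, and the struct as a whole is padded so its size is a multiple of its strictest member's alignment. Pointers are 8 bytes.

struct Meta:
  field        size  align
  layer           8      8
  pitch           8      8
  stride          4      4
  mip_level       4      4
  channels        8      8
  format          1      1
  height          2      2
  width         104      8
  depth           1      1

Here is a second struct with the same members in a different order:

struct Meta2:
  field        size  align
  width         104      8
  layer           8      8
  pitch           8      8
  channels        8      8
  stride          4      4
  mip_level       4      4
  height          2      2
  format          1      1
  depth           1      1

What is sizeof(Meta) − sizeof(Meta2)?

8

@0: layer [8B, align 8] → 8
@8: pitch [8B, align 8] → 16
@16: stride [4B, align 4] → 20
@20: mip_level [4B, align 4] → 24
@24: channels [8B, align 8] → 32
@32: format [1B, align 1] → 33
+1 pad (align 2)
@34: height [2B, align 2] → 36
+4 pad (align 8)
@40: width [104B, align 8] → 144
@144: depth [1B, align 1] → 145
+7 tail pad (align 8)
size 152, align 8
— Meta2 —
@0: width [104B, align 8] → 104
@104: layer [8B, align 8] → 112
@112: pitch [8B, align 8] → 120
@120: channels [8B, align 8] → 128
@128: stride [4B, align 4] → 132
@132: mip_level [4B, align 4] → 136
@136: height [2B, align 2] → 138
@138: format [1B, align 1] → 139
@139: depth [1B, align 1] → 140
+4 tail pad (align 8)
size 144, align 8
152 − 144 = 8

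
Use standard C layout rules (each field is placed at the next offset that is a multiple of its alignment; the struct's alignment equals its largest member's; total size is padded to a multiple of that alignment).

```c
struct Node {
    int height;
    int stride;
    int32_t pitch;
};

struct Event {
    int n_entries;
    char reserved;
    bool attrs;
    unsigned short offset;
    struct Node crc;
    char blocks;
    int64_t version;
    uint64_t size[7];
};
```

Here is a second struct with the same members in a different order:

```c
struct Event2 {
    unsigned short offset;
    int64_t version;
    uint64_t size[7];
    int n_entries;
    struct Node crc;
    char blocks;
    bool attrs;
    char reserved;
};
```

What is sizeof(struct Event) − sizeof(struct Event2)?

Node: height at 0 (size 4, align 4) → ends 4; stride at 4 (size 4, align 4) → ends 8; pitch at 8 (size 4, align 4) → ends 12; total 12 bytes, alignment 4
n_entries at 0 (size 4, align 4) → ends 4
reserved at 4 (size 1, align 1) → ends 5
attrs at 5 (size 1, align 1) → ends 6
offset at 6 (size 2, align 2) → ends 8
crc at 8 (size 12, align 4) → ends 20
blocks at 20 (size 1, align 1) → ends 21
pad 3 to align 8 for version
version at 24 (size 8, align 8) → ends 32
size at 32 (size 56, align 8) → ends 88
total 88 bytes, alignment 8
— Event2 —
offset at 0 (size 2, align 2) → ends 2
pad 6 to align 8 for version
version at 8 (size 8, align 8) → ends 16
size at 16 (size 56, align 8) → ends 72
n_entries at 72 (size 4, align 4) → ends 76
crc at 76 (size 12, align 4) → ends 88
blocks at 88 (size 1, align 1) → ends 89
attrs at 89 (size 1, align 1) → ends 90
reserved at 90 (size 1, align 1) → ends 91
tail pad 5 to reach multiple of 8
total 96 bytes, alignment 8
88 − 96 = -8

-8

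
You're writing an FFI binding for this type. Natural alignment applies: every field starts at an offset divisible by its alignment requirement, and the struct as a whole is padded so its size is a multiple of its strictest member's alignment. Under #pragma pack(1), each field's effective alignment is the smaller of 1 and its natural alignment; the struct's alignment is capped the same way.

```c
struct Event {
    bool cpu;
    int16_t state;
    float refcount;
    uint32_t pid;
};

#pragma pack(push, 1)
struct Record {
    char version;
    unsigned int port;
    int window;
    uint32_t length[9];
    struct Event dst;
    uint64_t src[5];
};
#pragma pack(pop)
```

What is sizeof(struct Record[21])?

2037

Event: 0..1  cpu  (1B, 1-aligned); 1..2  -- padding (1B); 2..4  state  (2B, 2-aligned); 4..8  refcount  (4B, 4-aligned); 8..12  pid  (4B, 4-aligned); sizeof = 12, alignof = 4
0..1  version  (1B, 1-aligned)
1..5  port  (4B, 1-aligned)
5..9  window  (4B, 1-aligned)
9..45  length  (36B, 1-aligned)
45..57  dst  (12B, 1-aligned)
57..97  src  (40B, 1-aligned)
sizeof = 97, alignof = 1
array of 21: 21 × 97 = 2037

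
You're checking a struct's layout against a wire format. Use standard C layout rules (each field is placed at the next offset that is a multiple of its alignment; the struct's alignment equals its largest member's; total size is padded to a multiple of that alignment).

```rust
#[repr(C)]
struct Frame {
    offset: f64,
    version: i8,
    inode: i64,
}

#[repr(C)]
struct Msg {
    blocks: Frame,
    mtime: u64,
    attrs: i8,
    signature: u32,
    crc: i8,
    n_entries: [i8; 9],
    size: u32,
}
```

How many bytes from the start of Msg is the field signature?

36

Frame: offset at 0 (size 8, align 8) → ends 8; version at 8 (size 1, align 1) → ends 9; pad 7 to align 8 for inode; inode at 16 (size 8, align 8) → ends 24; total 24 bytes, alignment 8
blocks at 0 (size 24, align 8) → ends 24
mtime at 24 (size 8, align 8) → ends 32
attrs at 32 (size 1, align 1) → ends 33
pad 3 to align 4 for signature
signature at 36 (size 4, align 4) → ends 40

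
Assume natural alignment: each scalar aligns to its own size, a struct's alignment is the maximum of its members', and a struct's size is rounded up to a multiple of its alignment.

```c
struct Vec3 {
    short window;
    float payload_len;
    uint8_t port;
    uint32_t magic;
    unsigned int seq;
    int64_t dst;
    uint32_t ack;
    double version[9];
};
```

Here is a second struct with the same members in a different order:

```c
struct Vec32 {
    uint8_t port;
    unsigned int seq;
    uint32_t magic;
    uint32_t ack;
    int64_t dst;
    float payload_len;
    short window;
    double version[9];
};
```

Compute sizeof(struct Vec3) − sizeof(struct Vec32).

window at 0 (size 2, align 2) → ends 2
pad 2 to align 4 for payload_len
payload_len at 4 (size 4, align 4) → ends 8
port at 8 (size 1, align 1) → ends 9
pad 3 to align 4 for magic
magic at 12 (size 4, align 4) → ends 16
seq at 16 (size 4, align 4) → ends 20
pad 4 to align 8 for dst
dst at 24 (size 8, align 8) → ends 32
ack at 32 (size 4, align 4) → ends 36
pad 4 to align 8 for version
version at 40 (size 72, align 8) → ends 112
total 112 bytes, alignment 8
— Vec32 —
port at 0 (size 1, align 1) → ends 1
pad 3 to align 4 for seq
seq at 4 (size 4, align 4) → ends 8
magic at 8 (size 4, align 4) → ends 12
ack at 12 (size 4, align 4) → ends 16
dst at 16 (size 8, align 8) → ends 24
payload_len at 24 (size 4, align 4) → ends 28
window at 28 (size 2, align 2) → ends 30
pad 2 to align 8 for version
version at 32 (size 72, align 8) → ends 104
total 104 bytes, alignment 8
112 − 104 = 8

8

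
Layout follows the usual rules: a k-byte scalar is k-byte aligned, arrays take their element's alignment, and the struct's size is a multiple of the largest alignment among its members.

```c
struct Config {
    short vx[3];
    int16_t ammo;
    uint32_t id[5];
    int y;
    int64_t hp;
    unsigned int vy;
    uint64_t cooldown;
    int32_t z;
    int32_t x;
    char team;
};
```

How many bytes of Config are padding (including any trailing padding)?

@0: vx [6B, align 2] → 6
@6: ammo [2B, align 2] → 8
@8: id [20B, align 4] → 28
@28: y [4B, align 4] → 32
@32: hp [8B, align 8] → 40
@40: vy [4B, align 4] → 44
+4 pad (align 8)
@48: cooldown [8B, align 8] → 56
@56: z [4B, align 4] → 60
@60: x [4B, align 4] → 64
@64: team [1B, align 1] → 65
+7 tail pad (align 8)
size 72, align 8
data bytes 61, size 72 → padding 11

11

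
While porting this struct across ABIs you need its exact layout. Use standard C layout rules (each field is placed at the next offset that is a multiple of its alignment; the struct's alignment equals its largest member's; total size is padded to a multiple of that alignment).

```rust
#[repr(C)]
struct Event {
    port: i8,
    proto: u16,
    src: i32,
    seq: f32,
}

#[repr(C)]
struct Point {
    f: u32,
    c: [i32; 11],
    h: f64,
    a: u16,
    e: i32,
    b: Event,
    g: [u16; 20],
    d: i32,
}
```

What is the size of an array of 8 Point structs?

Event: port at 0 (size 1, align 1) → ends 1; pad 1 to align 2 for proto; proto at 2 (size 2, align 2) → ends 4; src at 4 (size 4, align 4) → ends 8; seq at 8 (size 4, align 4) → ends 12; total 12 bytes, alignment 4
f at 0 (size 4, align 4) → ends 4
c at 4 (size 44, align 4) → ends 48
h at 48 (size 8, align 8) → ends 56
a at 56 (size 2, align 2) → ends 58
pad 2 to align 4 for e
e at 60 (size 4, align 4) → ends 64
b at 64 (size 12, align 4) → ends 76
g at 76 (size 40, align 2) → ends 116
d at 116 (size 4, align 4) → ends 120
total 120 bytes, alignment 8
array of 8: 8 × 120 = 960

960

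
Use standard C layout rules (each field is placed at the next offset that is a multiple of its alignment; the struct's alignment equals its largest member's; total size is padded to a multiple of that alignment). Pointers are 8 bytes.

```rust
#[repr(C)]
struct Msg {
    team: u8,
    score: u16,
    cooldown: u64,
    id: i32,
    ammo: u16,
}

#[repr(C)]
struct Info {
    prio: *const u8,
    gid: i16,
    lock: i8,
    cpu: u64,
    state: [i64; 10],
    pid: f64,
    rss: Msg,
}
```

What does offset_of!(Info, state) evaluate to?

24

Msg: team at 0 (size 1, align 1) → ends 1; pad 1 to align 2 for score; score at 2 (size 2, align 2) → ends 4; pad 4 to align 8 for cooldown; cooldown at 8 (size 8, align 8) → ends 16; id at 16 (size 4, align 4) → ends 20; ammo at 20 (size 2, align 2) → ends 22; tail pad 2 to reach multiple of 8; total 24 bytes, alignment 8
prio at 0 (size 8, align 8) → ends 8
gid at 8 (size 2, align 2) → ends 10
lock at 10 (size 1, align 1) → ends 11
pad 5 to align 8 for cpu
cpu at 16 (size 8, align 8) → ends 24
state at 24 (size 80, align 8) → ends 104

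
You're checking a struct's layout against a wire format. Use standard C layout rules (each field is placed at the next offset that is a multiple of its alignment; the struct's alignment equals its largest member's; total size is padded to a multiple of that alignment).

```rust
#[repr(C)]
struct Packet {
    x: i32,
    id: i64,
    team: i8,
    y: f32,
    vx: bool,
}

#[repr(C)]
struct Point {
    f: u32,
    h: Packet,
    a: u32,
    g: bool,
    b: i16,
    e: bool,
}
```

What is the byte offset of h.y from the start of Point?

Packet: @0: x [4B, align 4] → 4; +4 pad (align 8); @8: id [8B, align 8] → 16; @16: team [1B, align 1] → 17; +3 pad (align 4); @20: y [4B, align 4] → 24; @24: vx [1B, align 1] → 25; +7 tail pad (align 8); size 32, align 8
@0: f [4B, align 4] → 4
+4 pad (align 8)
@8: h [32B, align 8] → 40
within Packet: y at 20
8 + 20 = 28

28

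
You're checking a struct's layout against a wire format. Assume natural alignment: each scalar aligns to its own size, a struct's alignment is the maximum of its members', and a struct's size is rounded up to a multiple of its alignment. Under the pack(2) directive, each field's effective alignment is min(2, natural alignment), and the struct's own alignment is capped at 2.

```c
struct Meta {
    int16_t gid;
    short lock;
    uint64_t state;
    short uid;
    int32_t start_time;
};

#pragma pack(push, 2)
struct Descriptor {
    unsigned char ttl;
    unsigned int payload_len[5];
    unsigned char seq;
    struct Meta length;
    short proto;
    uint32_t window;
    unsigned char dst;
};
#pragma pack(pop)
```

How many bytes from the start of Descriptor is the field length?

Meta: gid at 0 (size 2, align 2) → ends 2; lock at 2 (size 2, align 2) → ends 4; pad 4 to align 8 for state; state at 8 (size 8, align 8) → ends 16; uid at 16 (size 2, align 2) → ends 18; pad 2 to align 4 for start_time; start_time at 20 (size 4, align 4) → ends 24; total 24 bytes, alignment 8
ttl at 0 (size 1, align 1) → ends 1
pad 1 to align 2 for payload_len
payload_len at 2 (size 20, align 2) → ends 22
seq at 22 (size 1, align 1) → ends 23
pad 1 to align 2 for length
length at 24 (size 24, align 2) → ends 48

24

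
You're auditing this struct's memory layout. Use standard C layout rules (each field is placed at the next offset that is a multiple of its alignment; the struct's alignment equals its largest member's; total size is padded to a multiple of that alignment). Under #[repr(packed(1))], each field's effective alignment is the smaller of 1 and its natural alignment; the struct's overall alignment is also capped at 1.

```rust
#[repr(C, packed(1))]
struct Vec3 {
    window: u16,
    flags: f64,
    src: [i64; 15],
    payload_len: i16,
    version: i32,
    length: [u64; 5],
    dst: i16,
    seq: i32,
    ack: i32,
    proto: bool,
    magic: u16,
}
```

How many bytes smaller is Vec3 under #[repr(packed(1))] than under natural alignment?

11

natural layout:
  @0: window [2B, align 2] → 2
  +6 pad (align 8)
  @8: flags [8B, align 8] → 16
  @16: src [120B, align 8] → 136
  @136: payload_len [2B, align 2] → 138
  +2 pad (align 4)
  @140: version [4B, align 4] → 144
  @144: length [40B, align 8] → 184
  @184: dst [2B, align 2] → 186
  +2 pad (align 4)
  @188: seq [4B, align 4] → 192
  @192: ack [4B, align 4] → 196
  @196: proto [1B, align 1] → 197
  +1 pad (align 2)
  @198: magic [2B, align 2] → 200
  size 200, align 8
packed(1) layout:
  @0: window [2B, align 1] → 2
  @2: flags [8B, align 1] → 10
  @10: src [120B, align 1] → 130
  @130: payload_len [2B, align 1] → 132
  @132: version [4B, align 1] → 136
  @136: length [40B, align 1] → 176
  @176: dst [2B, align 1] → 178
  @178: seq [4B, align 1] → 182
  @182: ack [4B, align 1] → 186
  @186: proto [1B, align 1] → 187
  @187: magic [2B, align 1] → 189
  size 189, align 1
200 − 189 = 11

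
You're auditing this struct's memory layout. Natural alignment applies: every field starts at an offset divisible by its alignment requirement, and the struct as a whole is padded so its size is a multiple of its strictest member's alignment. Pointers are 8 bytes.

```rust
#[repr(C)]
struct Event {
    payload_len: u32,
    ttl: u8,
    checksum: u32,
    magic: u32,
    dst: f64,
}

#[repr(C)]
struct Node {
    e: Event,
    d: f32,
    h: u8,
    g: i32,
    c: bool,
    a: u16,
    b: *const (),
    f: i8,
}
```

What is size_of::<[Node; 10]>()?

560

Event: @0: payload_len [4B, align 4] → 4; @4: ttl [1B, align 1] → 5; +3 pad (align 4); @8: checksum [4B, align 4] → 12; @12: magic [4B, align 4] → 16; @16: dst [8B, align 8] → 24; size 24, align 8
@0: e [24B, align 8] → 24
@24: d [4B, align 4] → 28
@28: h [1B, align 1] → 29
+3 pad (align 4)
@32: g [4B, align 4] → 36
@36: c [1B, align 1] → 37
+1 pad (align 2)
@38: a [2B, align 2] → 40
@40: b [8B, align 8] → 48
@48: f [1B, align 1] → 49
+7 tail pad (align 8)
size 56, align 8
array of 10: 10 × 56 = 560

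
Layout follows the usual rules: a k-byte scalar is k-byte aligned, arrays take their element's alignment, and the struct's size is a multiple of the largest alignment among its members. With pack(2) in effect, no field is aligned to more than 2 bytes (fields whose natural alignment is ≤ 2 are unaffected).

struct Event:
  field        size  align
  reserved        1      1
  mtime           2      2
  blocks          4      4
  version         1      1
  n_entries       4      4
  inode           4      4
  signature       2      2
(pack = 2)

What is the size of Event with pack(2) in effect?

20

0..1  reserved  (1B, 1-aligned)
1..2  -- padding (1B)
2..4  mtime  (2B, 2-aligned)
4..8  blocks  (4B, 2-aligned)
8..9  version  (1B, 1-aligned)
9..10  -- padding (1B)
10..14  n_entries  (4B, 2-aligned)
14..18  inode  (4B, 2-aligned)
18..20  signature  (2B, 2-aligned)
sizeof = 20, alignof = 2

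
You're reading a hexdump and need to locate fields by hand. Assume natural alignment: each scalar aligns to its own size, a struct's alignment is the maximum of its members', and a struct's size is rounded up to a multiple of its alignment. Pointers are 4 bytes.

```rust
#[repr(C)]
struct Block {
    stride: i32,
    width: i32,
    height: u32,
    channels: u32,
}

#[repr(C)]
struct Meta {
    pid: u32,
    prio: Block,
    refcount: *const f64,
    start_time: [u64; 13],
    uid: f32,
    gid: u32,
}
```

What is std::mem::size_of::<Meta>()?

Block: stride at 0 (size 4, align 4) → ends 4; width at 4 (size 4, align 4) → ends 8; height at 8 (size 4, align 4) → ends 12; channels at 12 (size 4, align 4) → ends 16; total 16 bytes, alignment 4
pid at 0 (size 4, align 4) → ends 4
prio at 4 (size 16, align 4) → ends 20
refcount at 20 (size 4, align 4) → ends 24
start_time at 24 (size 104, align 8) → ends 128
uid at 128 (size 4, align 4) → ends 132
gid at 132 (size 4, align 4) → ends 136
total 136 bytes, alignment 8

136 bytes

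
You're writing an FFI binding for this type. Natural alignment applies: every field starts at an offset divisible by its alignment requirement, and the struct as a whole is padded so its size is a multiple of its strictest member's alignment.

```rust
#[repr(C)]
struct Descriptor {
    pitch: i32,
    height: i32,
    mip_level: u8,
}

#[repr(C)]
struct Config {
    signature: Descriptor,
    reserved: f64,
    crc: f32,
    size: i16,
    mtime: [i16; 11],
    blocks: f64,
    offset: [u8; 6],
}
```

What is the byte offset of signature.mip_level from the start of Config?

Descriptor: 0..4  pitch  (4B, 4-aligned); 4..8  height  (4B, 4-aligned); 8..9  mip_level  (1B, 1-aligned); 9..12  -- tail padding (3B); sizeof = 12, alignof = 4
0..12  signature  (12B, 4-aligned)
within Descriptor: mip_level at 8
0 + 8 = 8

8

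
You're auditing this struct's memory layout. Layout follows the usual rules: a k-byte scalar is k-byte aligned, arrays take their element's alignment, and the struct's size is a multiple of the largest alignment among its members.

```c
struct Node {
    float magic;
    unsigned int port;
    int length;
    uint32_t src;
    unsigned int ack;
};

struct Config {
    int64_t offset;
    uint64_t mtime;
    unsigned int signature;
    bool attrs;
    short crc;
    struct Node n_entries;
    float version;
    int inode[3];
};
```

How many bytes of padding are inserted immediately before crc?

Node: @0: magic [4B, align 4] → 4; @4: port [4B, align 4] → 8; @8: length [4B, align 4] → 12; @12: src [4B, align 4] → 16; @16: ack [4B, align 4] → 20; size 20, align 4
@0: offset [8B, align 8] → 8
@8: mtime [8B, align 8] → 16
@16: signature [4B, align 4] → 20
@20: attrs [1B, align 1] → 21
+1 pad (align 2)
@22: crc [2B, align 2] → 24

1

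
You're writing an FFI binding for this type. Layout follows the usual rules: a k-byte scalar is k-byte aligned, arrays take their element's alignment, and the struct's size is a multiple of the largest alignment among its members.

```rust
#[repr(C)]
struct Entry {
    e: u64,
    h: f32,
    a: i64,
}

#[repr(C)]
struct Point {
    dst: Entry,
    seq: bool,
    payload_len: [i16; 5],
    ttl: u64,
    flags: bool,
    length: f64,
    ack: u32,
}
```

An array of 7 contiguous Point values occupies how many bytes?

Entry: @0: e [8B, align 8] → 8; @8: h [4B, align 4] → 12; +4 pad (align 8); @16: a [8B, align 8] → 24; size 24, align 8
@0: dst [24B, align 8] → 24
@24: seq [1B, align 1] → 25
+1 pad (align 2)
@26: payload_len [10B, align 2] → 36
+4 pad (align 8)
@40: ttl [8B, align 8] → 48
@48: flags [1B, align 1] → 49
+7 pad (align 8)
@56: length [8B, align 8] → 64
@64: ack [4B, align 4] → 68
+4 tail pad (align 8)
size 72, align 8
array of 7: 7 × 72 = 504

504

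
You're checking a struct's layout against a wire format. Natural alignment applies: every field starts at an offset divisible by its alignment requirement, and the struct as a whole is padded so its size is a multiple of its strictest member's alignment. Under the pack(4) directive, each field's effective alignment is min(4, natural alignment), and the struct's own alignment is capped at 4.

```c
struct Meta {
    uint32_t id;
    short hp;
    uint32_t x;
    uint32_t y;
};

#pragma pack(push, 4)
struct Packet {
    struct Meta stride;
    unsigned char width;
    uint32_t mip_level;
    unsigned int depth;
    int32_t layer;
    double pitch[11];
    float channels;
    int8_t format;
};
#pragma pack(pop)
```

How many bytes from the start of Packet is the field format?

124

Meta: id at 0 (size 4, align 4) → ends 4; hp at 4 (size 2, align 2) → ends 6; pad 2 to align 4 for x; x at 8 (size 4, align 4) → ends 12; y at 12 (size 4, align 4) → ends 16; total 16 bytes, alignment 4
stride at 0 (size 16, align 4) → ends 16
width at 16 (size 1, align 1) → ends 17
pad 3 to align 4 for mip_level
mip_level at 20 (size 4, align 4) → ends 24
depth at 24 (size 4, align 4) → ends 28
layer at 28 (size 4, align 4) → ends 32
pitch at 32 (size 88, align 4) → ends 120
channels at 120 (size 4, align 4) → ends 124
format at 124 (size 1, align 1) → ends 125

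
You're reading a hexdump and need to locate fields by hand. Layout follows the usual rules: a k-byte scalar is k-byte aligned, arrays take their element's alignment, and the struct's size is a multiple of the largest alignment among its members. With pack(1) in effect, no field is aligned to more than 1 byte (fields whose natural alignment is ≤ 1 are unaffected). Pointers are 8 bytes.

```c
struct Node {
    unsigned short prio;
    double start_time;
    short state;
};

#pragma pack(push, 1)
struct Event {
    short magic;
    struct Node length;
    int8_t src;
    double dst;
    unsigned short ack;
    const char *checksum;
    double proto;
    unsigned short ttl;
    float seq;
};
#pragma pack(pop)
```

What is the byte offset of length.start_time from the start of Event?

Node: @0: prio [2B, align 2] → 2; +6 pad (align 8); @8: start_time [8B, align 8] → 16; @16: state [2B, align 2] → 18; +6 tail pad (align 8); size 24, align 8
@0: magic [2B, align 1] → 2
@2: length [24B, align 1] → 26
within Node: start_time at 8
2 + 8 = 10

10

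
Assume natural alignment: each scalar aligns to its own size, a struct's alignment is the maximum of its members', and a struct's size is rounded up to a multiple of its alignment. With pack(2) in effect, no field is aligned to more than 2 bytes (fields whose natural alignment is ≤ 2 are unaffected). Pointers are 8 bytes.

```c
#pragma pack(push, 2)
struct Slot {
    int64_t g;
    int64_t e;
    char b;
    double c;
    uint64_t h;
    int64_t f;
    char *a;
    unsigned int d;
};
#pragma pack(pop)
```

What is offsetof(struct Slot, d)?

50

g at 0 (size 8, align 2) → ends 8
e at 8 (size 8, align 2) → ends 16
b at 16 (size 1, align 1) → ends 17
pad 1 to align 2 for c
c at 18 (size 8, align 2) → ends 26
h at 26 (size 8, align 2) → ends 34
f at 34 (size 8, align 2) → ends 42
a at 42 (size 8, align 2) → ends 50
d at 50 (size 4, align 2) → ends 54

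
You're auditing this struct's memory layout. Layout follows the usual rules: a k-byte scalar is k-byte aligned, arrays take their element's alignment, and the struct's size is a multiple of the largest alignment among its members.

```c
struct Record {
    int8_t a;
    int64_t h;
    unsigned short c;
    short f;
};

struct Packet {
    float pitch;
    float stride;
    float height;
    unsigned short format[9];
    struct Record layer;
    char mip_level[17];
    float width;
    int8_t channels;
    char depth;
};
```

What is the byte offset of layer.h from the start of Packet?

40

Record: @0: a [1B, align 1] → 1; +7 pad (align 8); @8: h [8B, align 8] → 16; @16: c [2B, align 2] → 18; @18: f [2B, align 2] → 20; +4 tail pad (align 8); size 24, align 8
@0: pitch [4B, align 4] → 4
@4: stride [4B, align 4] → 8
@8: height [4B, align 4] → 12
@12: format [18B, align 2] → 30
+2 pad (align 8)
@32: layer [24B, align 8] → 56
within Record: h at 8
32 + 8 = 40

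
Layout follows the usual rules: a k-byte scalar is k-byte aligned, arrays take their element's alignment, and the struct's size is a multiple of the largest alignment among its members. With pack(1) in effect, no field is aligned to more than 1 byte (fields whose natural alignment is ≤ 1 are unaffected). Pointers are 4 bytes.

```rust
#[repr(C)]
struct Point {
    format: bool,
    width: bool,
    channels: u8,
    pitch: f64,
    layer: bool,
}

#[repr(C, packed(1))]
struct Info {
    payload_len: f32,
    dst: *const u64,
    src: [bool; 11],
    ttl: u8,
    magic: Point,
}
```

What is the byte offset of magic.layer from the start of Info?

Point: format at 0 (size 1, align 1) → ends 1; width at 1 (size 1, align 1) → ends 2; channels at 2 (size 1, align 1) → ends 3; pad 5 to align 8 for pitch; pitch at 8 (size 8, align 8) → ends 16; layer at 16 (size 1, align 1) → ends 17; tail pad 7 to reach multiple of 8; total 24 bytes, alignment 8
payload_len at 0 (size 4, align 1) → ends 4
dst at 4 (size 4, align 1) → ends 8
src at 8 (size 11, align 1) → ends 19
ttl at 19 (size 1, align 1) → ends 20
magic at 20 (size 24, align 1) → ends 44
within Point: layer at 16
20 + 16 = 36

36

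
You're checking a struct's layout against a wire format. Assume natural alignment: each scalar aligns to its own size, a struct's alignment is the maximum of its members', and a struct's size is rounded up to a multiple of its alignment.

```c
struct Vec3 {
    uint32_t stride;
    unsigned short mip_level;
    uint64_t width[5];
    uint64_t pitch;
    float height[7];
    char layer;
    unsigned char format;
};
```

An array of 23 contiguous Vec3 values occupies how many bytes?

2024

stride at 0 (size 4, align 4) → ends 4
mip_level at 4 (size 2, align 2) → ends 6
pad 2 to align 8 for width
width at 8 (size 40, align 8) → ends 48
pitch at 48 (size 8, align 8) → ends 56
height at 56 (size 28, align 4) → ends 84
layer at 84 (size 1, align 1) → ends 85
format at 85 (size 1, align 1) → ends 86
tail pad 2 to reach multiple of 8
total 88 bytes, alignment 8
array of 23: 23 × 88 = 2024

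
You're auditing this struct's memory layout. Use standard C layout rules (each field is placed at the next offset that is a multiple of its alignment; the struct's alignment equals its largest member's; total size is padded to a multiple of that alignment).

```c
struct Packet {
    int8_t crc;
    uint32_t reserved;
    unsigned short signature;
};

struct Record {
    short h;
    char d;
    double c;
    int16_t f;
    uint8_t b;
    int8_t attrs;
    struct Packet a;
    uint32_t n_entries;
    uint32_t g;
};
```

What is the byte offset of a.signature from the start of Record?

28

Packet: @0: crc [1B, align 1] → 1; +3 pad (align 4); @4: reserved [4B, align 4] → 8; @8: signature [2B, align 2] → 10; +2 tail pad (align 4); size 12, align 4
@0: h [2B, align 2] → 2
@2: d [1B, align 1] → 3
+5 pad (align 8)
@8: c [8B, align 8] → 16
@16: f [2B, align 2] → 18
@18: b [1B, align 1] → 19
@19: attrs [1B, align 1] → 20
@20: a [12B, align 4] → 32
within Packet: signature at 8
20 + 8 = 28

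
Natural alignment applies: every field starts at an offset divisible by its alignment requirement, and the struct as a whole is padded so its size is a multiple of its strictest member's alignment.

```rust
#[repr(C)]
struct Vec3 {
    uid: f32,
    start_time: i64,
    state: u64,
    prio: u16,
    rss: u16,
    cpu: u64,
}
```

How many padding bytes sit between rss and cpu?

0..4  uid  (4B, 4-aligned)
4..8  -- padding (4B)
8..16  start_time  (8B, 8-aligned)
16..24  state  (8B, 8-aligned)
24..26  prio  (2B, 2-aligned)
26..28  rss  (2B, 2-aligned)
28..32  -- padding (4B)
32..40  cpu  (8B, 8-aligned)

4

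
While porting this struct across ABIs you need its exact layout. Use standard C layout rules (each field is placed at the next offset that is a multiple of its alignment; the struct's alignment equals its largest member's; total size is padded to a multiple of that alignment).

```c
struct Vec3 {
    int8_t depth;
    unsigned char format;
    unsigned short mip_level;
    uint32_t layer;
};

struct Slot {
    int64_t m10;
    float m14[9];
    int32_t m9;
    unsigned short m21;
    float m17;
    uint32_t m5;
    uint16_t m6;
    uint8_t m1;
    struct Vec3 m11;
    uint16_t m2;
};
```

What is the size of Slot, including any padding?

Vec3: 0..1  depth  (1B, 1-aligned); 1..2  format  (1B, 1-aligned); 2..4  mip_level  (2B, 2-aligned); 4..8  layer  (4B, 4-aligned); sizeof = 8, alignof = 4
0..8  m10  (8B, 8-aligned)
8..44  m14  (36B, 4-aligned)
44..48  m9  (4B, 4-aligned)
48..50  m21  (2B, 2-aligned)
50..52  -- padding (2B)
52..56  m17  (4B, 4-aligned)
56..60  m5  (4B, 4-aligned)
60..62  m6  (2B, 2-aligned)
62..63  m1  (1B, 1-aligned)
63..64  -- padding (1B)
64..72  m11  (8B, 4-aligned)
72..74  m2  (2B, 2-aligned)
74..80  -- tail padding (6B)
sizeof = 80, alignof = 8

80 bytes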